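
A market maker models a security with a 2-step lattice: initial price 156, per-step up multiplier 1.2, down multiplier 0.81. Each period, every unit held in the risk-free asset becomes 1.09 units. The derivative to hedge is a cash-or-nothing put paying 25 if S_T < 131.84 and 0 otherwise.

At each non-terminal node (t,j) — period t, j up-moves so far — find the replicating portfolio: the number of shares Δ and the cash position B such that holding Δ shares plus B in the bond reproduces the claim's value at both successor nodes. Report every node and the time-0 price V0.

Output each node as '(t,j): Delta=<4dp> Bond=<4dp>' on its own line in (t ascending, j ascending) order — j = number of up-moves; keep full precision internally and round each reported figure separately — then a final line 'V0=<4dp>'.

(0,0): Delta=-0.1063 Bond=18.2613
(1,0): Delta=-0.5073 Bond=70.5716
(1,1): Delta=0.0000 Bond=0.0000
V0=1.6740

No-arbitrage ⇒ martingale measure with p* = (R−d)/(u−d) = 0.7179.
At expiry t=2: V(2,0)=25.0000, V(2,1)=0.0000, V(2,2)=0.0000
Node (1,0) S=126.3600: V=(p*·0.0000+(1−p*)·25.0000)/1.09=6.4691; Δ=(0.0000−25.0000)/(151.6320−102.3516)=-0.5073; B=V−Δ·S=70.5716
Node (1,1) S=187.2000: V=(p*·0.0000+(1−p*)·0.0000)/1.09=0.0000; Δ=(0.0000−0.0000)/(224.6400−151.6320)=0.0000; B=V−Δ·S=0.0000
Node (0,0) S=156.0000: V=(p*·0.0000+(1−p*)·6.4691)/1.09=1.6740; Δ=(0.0000−6.4691)/(187.2000−126.3600)=-0.1063; B=V−Δ·S=18.2613
Self-financing check: at every node Δ·S+B equals the discounted successor values.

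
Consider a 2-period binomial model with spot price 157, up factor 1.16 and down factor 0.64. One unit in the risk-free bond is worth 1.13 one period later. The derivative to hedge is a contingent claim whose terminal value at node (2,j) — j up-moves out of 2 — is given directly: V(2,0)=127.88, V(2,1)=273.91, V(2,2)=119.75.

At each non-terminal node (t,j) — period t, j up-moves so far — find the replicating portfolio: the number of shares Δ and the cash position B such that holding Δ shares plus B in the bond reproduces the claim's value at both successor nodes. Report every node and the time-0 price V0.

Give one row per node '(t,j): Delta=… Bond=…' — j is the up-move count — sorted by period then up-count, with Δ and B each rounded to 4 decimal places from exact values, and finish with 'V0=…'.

Since d<R<u, set p* = (R−d)/(u−d) = 0.9423; price each node as the discounted p*-expectation of its children.
At expiry t=2: V(2,0)=127.8800, V(2,1)=273.9100, V(2,2)=119.7500
Node (1,0) S=100.4800: V=(p*·273.9100+(1−p*)·127.8800)/1.13=234.9426; Δ=(273.9100−127.8800)/(116.5568−64.3072)=2.7949; B=V−Δ·S=-45.8843
Node (1,1) S=182.1200: V=(p*·119.7500+(1−p*)·273.9100)/1.13=113.8441; Δ=(119.7500−273.9100)/(211.2592−116.5568)=-1.6278; B=V−Δ·S=410.3057
Node (0,0) S=157.0000: V=(p*·113.8441+(1−p*)·234.9426)/1.13=106.9297; Δ=(113.8441−234.9426)/(182.1200−100.4800)=-1.4833; B=V−Δ·S=339.8115
Each (Δ,B) replicates both successor values, so the strategy is self-financing and V0 is arbitrage-free.

(0,0): Delta=-1.4833 Bond=339.8115
(1,0): Delta=2.7949 Bond=-45.8843
(1,1): Delta=-1.6278 Bond=410.3057
V0=106.9297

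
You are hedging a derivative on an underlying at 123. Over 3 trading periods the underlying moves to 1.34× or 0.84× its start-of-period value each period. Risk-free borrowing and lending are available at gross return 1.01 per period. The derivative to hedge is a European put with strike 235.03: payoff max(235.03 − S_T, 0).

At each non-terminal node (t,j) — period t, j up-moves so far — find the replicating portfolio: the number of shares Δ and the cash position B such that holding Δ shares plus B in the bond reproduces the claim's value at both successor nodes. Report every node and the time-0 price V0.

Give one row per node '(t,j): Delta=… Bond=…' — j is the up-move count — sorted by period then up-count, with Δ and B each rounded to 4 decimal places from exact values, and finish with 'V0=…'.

Since d<R<u, set p* = (R−d)/(u−d) = 0.3400; price each node as the discounted p*-expectation of its children.
At expiry t=3: V(3,0)=162.1274, V(3,1)=118.7330, V(3,2)=49.5086, V(3,3)=0.0000
Node (2,0) S=86.7888: V=(p*·118.7330+(1−p*)·162.1274)/1.01=145.9142; Δ=(118.7330−162.1274)/(116.2970−72.9026)=-1.0000; B=V−Δ·S=232.7030
Node (2,1) S=138.4488: V=(p*·49.5086+(1−p*)·118.7330)/1.01=94.2542; Δ=(49.5086−118.7330)/(185.5214−116.2970)=-1.0000; B=V−Δ·S=232.7030
Node (2,2) S=220.8588: V=(p*·0.0000+(1−p*)·49.5086)/1.01=32.3522; Δ=(0.0000−49.5086)/(295.9508−185.5214)=-0.4483; B=V−Δ·S=131.3694
Node (1,0) S=103.3200: V=(p*·94.2542+(1−p*)·145.9142)/1.01=127.0790; Δ=(94.2542−145.9142)/(138.4488−86.7888)=-1.0000; B=V−Δ·S=230.3990
Node (1,1) S=164.8200: V=(p*·32.3522+(1−p*)·94.2542)/1.01=72.4827; Δ=(32.3522−94.2542)/(220.8588−138.4488)=-0.7511; B=V−Δ·S=196.2867
Node (0,0) S=123.0000: V=(p*·72.4827+(1−p*)·127.0790)/1.01=107.4418; Δ=(72.4827−127.0790)/(164.8200−103.3200)=-0.8877; B=V−Δ·S=216.6345
Each (Δ,B) replicates both successor values, so the strategy is self-financing and V0 is arbitrage-free.

(0,0): Delta=-0.8877 Bond=216.6345
(1,0): Delta=-1.0000 Bond=230.3990
(1,1): Delta=-0.7511 Bond=196.2867
(2,0): Delta=-1.0000 Bond=232.7030
(2,1): Delta=-1.0000 Bond=232.7030
(2,2): Delta=-0.4483 Bond=131.3694
V0=107.4418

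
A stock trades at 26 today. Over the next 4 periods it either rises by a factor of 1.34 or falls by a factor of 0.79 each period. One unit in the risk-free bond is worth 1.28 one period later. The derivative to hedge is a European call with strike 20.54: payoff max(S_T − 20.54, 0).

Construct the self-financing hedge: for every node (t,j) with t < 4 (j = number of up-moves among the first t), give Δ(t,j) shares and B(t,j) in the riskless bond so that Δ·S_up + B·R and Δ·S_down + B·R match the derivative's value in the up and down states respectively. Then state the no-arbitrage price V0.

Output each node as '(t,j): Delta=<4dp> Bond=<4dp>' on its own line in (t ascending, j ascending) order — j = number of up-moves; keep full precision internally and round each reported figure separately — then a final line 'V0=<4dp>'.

Risk-neutral probability p* = (R−d)/(u−d) = (1.28−0.79)/(1.34−0.79) = 0.8909.
Payoff layer (t=4): V(4,0)=0.0000, V(4,1)=0.0000, V(4,2)=8.5965, V(4,3)=28.8814, V(4,4)=63.2887
Node (3,0) S=12.8190: V=(p*·0.0000+(1−p*)·0.0000)/1.28=0.0000; Δ=(0.0000−0.0000)/(17.1775−10.1270)=0.0000; B=V−Δ·S=0.0000
Node (3,1) S=21.7436: V=(p*·8.5965+(1−p*)·0.0000)/1.28=5.9833; Δ=(8.5965−0.0000)/(29.1365−17.1775)=0.7188; B=V−Δ·S=-9.6466
Node (3,2) S=36.8816: V=(p*·28.8814+(1−p*)·8.5965)/1.28=20.8347; Δ=(28.8814−8.5965)/(49.4214−29.1365)=1.0000; B=V−Δ·S=-16.0469
Node (3,3) S=62.5587: V=(p*·63.2887+(1−p*)·28.8814)/1.28=46.5118; Δ=(63.2887−28.8814)/(83.8287−49.4214)=1.0000; B=V−Δ·S=-16.0469
Node (2,0) S=16.2266: V=(p*·5.9833+(1−p*)·0.0000)/1.28=4.1645; Δ=(5.9833−0.0000)/(21.7436−12.8190)=0.6704; B=V−Δ·S=-6.7143
Node (2,1) S=27.5236: V=(p*·20.8347+(1−p*)·5.9833)/1.28=15.0114; Δ=(20.8347−5.9833)/(36.8816−21.7436)=0.9811; B=V−Δ·S=-11.9911
Node (2,2) S=46.6856: V=(p*·46.5118+(1−p*)·20.8347)/1.28=34.1490; Δ=(46.5118−20.8347)/(62.5587−36.8816)=1.0000; B=V−Δ·S=-12.5366
Node (1,0) S=20.5400: V=(p*·15.0114+(1−p*)·4.1645)/1.28=10.8032; Δ=(15.0114−4.1645)/(27.5236−16.2266)=0.9602; B=V−Δ·S=-8.9183
Node (1,1) S=34.8400: V=(p*·34.1490+(1−p*)·15.0114)/1.28=25.0478; Δ=(34.1490−15.0114)/(46.6856−27.5236)=0.9987; B=V−Δ·S=-9.7477
Node (0,0) S=26.0000: V=(p*·25.0478+(1−p*)·10.8032)/1.28=18.3546; Δ=(25.0478−10.8032)/(34.8400−20.5400)=0.9961; B=V−Δ·S=-7.5447
Root portfolio cost Δ·26+B reproduces V0=18.3546.

(0,0): Delta=0.9961 Bond=-7.5447
(1,0): Delta=0.9602 Bond=-8.9183
(1,1): Delta=0.9987 Bond=-9.7477
(2,0): Delta=0.6704 Bond=-6.7143
(2,1): Delta=0.9811 Bond=-11.9911
(2,2): Delta=1.0000 Bond=-12.5366
(3,0): Delta=0.0000 Bond=0.0000
(3,1): Delta=0.7188 Bond=-9.6466
(3,2): Delta=1.0000 Bond=-16.0469
(3,3): Delta=1.0000 Bond=-16.0469
V0=18.3546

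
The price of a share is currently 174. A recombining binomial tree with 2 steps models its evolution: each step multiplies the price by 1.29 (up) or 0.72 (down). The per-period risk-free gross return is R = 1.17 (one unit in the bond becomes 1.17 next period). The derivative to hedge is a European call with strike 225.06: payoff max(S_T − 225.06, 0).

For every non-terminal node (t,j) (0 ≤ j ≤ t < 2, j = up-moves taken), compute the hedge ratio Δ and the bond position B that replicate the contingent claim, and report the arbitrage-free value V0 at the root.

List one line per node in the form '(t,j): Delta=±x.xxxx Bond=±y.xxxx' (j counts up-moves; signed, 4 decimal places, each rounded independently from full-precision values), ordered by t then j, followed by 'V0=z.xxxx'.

(0,0): Delta=0.4388 Bond=-46.9828
(1,0): Delta=0.0000 Bond=0.0000
(1,1): Delta=0.5041 Bond=-69.6285
V0=29.3642

No-arbitrage ⇒ martingale measure with p* = (R−d)/(u−d) = 0.7895.
Terminal payoffs: V(2,0)=0.0000, V(2,1)=0.0000, V(2,2)=64.4934
(1,0): S=125.2800. Δ = (V_up−V_dn)/(S_up−S_dn) = (0.0000−0.0000)/(161.6112−90.2016) = 0.0000. V = [p*·0.0000 + (1−p*)·0.0000]/1.17 = 0.0000. B = V − Δ·S = 0.0000.
(1,1): S=224.4600. Δ = (V_up−V_dn)/(S_up−S_dn) = (64.4934−0.0000)/(289.5534−161.6112) = 0.5041. V = [p*·64.4934 + (1−p*)·0.0000]/1.17 = 43.5178. B = V − Δ·S = -69.6285.
(0,0): S=174.0000. Δ = (V_up−V_dn)/(S_up−S_dn) = (43.5178−0.0000)/(224.4600−125.2800) = 0.4388. V = [p*·43.5178 + (1−p*)·0.0000]/1.17 = 29.3642. B = V − Δ·S = -46.9828.
Self-financing check: at every node Δ·S+B equals the discounted successor values.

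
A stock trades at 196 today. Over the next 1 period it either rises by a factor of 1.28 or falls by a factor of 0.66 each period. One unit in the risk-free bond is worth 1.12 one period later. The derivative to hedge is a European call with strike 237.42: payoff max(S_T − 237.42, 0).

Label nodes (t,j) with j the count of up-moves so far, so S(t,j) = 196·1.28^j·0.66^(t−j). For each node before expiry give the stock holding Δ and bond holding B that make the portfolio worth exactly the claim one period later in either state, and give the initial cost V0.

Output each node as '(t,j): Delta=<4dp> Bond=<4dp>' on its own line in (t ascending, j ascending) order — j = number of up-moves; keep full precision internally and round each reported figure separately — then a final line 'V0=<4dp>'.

No-arbitrage ⇒ martingale measure with p* = (R−d)/(u−d) = 0.7419.
Payoff layer (t=1): V(1,0)=0.0000, V(1,1)=13.4600
(0,0): S=196.0000. Δ = (V_up−V_dn)/(S_up−S_dn) = (13.4600−0.0000)/(250.8800−129.3600) = 0.1108. V = [p*·13.4600 + (1−p*)·0.0000]/1.12 = 8.9165. B = V − Δ·S = -12.7932.
Root portfolio cost Δ·196+B reproduces V0=8.9165.

(0,0): Delta=0.1108 Bond=-12.7932
V0=8.9165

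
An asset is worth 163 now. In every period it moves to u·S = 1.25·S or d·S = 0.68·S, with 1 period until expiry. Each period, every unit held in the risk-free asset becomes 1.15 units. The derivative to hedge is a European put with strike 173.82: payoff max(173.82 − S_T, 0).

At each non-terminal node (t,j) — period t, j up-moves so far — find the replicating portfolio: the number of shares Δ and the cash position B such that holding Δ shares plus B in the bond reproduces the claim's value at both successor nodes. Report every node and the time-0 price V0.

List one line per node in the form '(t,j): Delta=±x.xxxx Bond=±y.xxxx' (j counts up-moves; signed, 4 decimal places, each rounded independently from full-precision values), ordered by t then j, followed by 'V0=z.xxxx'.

Under the risk-neutral measure, an up-move has probability p* = (R−d)/(u−d) = 0.8246 and values discount at R = 1.15.
Payoff layer (t=1): V(1,0)=62.9800, V(1,1)=0.0000
(0,0): S=163.0000. Δ = (V_up−V_dn)/(S_up−S_dn) = (0.0000−62.9800)/(203.7500−110.8400) = -0.6779. V = [p*·0.0000 + (1−p*)·62.9800]/1.15 = 9.6079. B = V − Δ·S = 120.0992.
Self-financing check: at every node Δ·S+B equals the discounted successor values.

(0,0): Delta=-0.6779 Bond=120.0992
V0=9.6079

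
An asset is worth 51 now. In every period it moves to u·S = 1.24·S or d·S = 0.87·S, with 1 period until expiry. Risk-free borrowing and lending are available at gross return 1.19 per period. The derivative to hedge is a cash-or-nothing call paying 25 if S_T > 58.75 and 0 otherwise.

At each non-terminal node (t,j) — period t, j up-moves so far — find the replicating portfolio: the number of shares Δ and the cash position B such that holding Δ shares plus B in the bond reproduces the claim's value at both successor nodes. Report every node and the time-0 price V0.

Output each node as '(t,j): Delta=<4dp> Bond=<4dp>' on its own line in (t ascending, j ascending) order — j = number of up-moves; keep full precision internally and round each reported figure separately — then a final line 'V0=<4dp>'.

No-arbitrage ⇒ martingale measure with p* = (R−d)/(u−d) = 0.8649.
At expiry t=1: V(1,0)=0.0000, V(1,1)=25.0000
  t=0,j=0: stock 51.0000 → up 63.2400 (V=25.0000), down 44.3700 (V=0.0000). Price 18.1694; hedge Δ=1.3249, bond B=-49.3981.
Root portfolio cost Δ·51+B reproduces V0=18.1694.

(0,0): Delta=1.3249 Bond=-49.3981
V0=18.1694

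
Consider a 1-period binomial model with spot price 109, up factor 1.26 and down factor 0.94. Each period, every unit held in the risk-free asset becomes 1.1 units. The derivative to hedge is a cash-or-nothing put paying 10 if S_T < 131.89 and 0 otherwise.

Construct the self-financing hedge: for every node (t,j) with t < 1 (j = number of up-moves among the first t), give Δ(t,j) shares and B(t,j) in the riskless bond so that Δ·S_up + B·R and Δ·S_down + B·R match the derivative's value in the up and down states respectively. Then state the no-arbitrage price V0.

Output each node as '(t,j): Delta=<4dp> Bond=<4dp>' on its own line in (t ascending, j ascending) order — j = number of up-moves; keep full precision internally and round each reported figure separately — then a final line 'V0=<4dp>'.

(0,0): Delta=-0.2867 Bond=35.7955
V0=4.5455

Since d<R<u, set p* = (R−d)/(u−d) = 0.5000; price each node as the discounted p*-expectation of its children.
Terminal values V(1,·): V(1,0)=10.0000, V(1,1)=0.0000
(0,0): S=109.0000. Δ = (V_up−V_dn)/(S_up−S_dn) = (0.0000−10.0000)/(137.3400−102.4600) = -0.2867. V = [p*·0.0000 + (1−p*)·10.0000]/1.1 = 4.5455. B = V − Δ·S = 35.7955.
The time-0 hedge costs 4.5455, which is the no-arbitrage price.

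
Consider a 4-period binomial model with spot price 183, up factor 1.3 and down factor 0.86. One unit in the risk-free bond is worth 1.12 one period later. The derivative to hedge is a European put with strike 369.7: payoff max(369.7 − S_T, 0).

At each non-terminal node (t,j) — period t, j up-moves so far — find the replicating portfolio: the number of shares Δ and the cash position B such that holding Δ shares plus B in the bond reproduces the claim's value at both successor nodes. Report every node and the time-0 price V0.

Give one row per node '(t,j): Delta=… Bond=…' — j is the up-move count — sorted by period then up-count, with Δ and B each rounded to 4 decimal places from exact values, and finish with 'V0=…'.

(0,0): Delta=-0.7210 Bond=195.7469
(1,0): Delta=-1.0000 Bond=263.1452
(1,1): Delta=-0.5932 Bond=188.8383
(2,0): Delta=-1.0000 Bond=294.7226
(2,1): Delta=-1.0000 Bond=294.7226
(2,2): Delta=-0.4069 Bond=153.8825
(3,0): Delta=-1.0000 Bond=330.0893
(3,1): Delta=-1.0000 Bond=330.0893
(3,2): Delta=-1.0000 Bond=330.0893
(3,3): Delta=-0.1353 Bond=63.1432
V0=63.8034

Since d<R<u, set p* = (R−d)/(u−d) = 0.5909; price each node as the discounted p*-expectation of its children.
Terminal payoffs: V(4,0)=269.5975, V(4,1)=218.3823, V(4,2)=140.9639, V(4,3)=23.9361, V(4,4)=0.0000
Node (3,0) S=116.3982: V=(p*·218.3823+(1−p*)·269.5975)/1.12=213.6910; Δ=(218.3823−269.5975)/(151.3177−100.1025)=-1.0000; B=V−Δ·S=330.0893
Node (3,1) S=175.9508: V=(p*·140.9639+(1−p*)·218.3823)/1.12=154.1384; Δ=(140.9639−218.3823)/(228.7361−151.3177)=-1.0000; B=V−Δ·S=330.0893
Node (3,2) S=265.9722: V=(p*·23.9361+(1−p*)·140.9639)/1.12=64.1171; Δ=(23.9361−140.9639)/(345.7639−228.7361)=-1.0000; B=V−Δ·S=330.0893
Node (3,3) S=402.0510: V=(p*·0.0000+(1−p*)·23.9361)/1.12=8.7429; Δ=(0.0000−23.9361)/(522.6663−345.7639)=-0.1353; B=V−Δ·S=63.1432
Node (2,0) S=135.3468: V=(p*·154.1384+(1−p*)·213.6910)/1.12=159.3758; Δ=(154.1384−213.6910)/(175.9508−116.3982)=-1.0000; B=V−Δ·S=294.7226
Node (2,1) S=204.5940: V=(p*·64.1171+(1−p*)·154.1384)/1.12=90.1286; Δ=(64.1171−154.1384)/(265.9722−175.9508)=-1.0000; B=V−Δ·S=294.7226
Node (2,2) S=309.2700: V=(p*·8.7429+(1−p*)·64.1171)/1.12=28.0321; Δ=(8.7429−64.1171)/(402.0510−265.9722)=-0.4069; B=V−Δ·S=153.8825
Node (1,0) S=157.3800: V=(p*·90.1286+(1−p*)·159.3758)/1.12=105.7652; Δ=(90.1286−159.3758)/(204.5940−135.3468)=-1.0000; B=V−Δ·S=263.1452
Node (1,1) S=237.9000: V=(p*·28.0321+(1−p*)·90.1286)/1.12=47.7100; Δ=(28.0321−90.1286)/(309.2700−204.5940)=-0.5932; B=V−Δ·S=188.8383
Node (0,0) S=183.0000: V=(p*·47.7100+(1−p*)·105.7652)/1.12=63.8034; Δ=(47.7100−105.7652)/(237.9000−157.3800)=-0.7210; B=V−Δ·S=195.7469
Root portfolio cost Δ·183+B reproduces V0=63.8034.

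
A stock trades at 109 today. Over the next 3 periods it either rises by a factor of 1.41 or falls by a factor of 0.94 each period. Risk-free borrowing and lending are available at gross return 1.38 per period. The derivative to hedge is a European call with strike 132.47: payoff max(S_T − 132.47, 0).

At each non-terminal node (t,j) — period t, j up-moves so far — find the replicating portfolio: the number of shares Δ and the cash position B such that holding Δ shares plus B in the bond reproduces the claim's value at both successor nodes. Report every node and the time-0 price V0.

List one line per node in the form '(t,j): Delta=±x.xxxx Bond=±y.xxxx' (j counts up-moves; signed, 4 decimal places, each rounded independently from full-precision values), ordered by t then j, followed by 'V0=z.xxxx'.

(0,0): Delta=0.9982 Bond=-50.2107
(1,0): Delta=0.9597 Bond=-65.3432
(1,1): Delta=1.0000 Bond=-69.5600
(2,0): Delta=0.0736 Bond=-4.8268
(2,1): Delta=1.0000 Bond=-95.9928
(2,2): Delta=1.0000 Bond=-95.9928
V0=58.5984

Risk-neutral probability p* = (R−d)/(u−d) = (1.38−0.94)/(1.41−0.94) = 0.9362.
At expiry t=3: V(3,0)=0.0000, V(3,1)=3.3305, V(3,2)=71.2307, V(3,3)=173.0811
  t=2,j=0: stock 96.3124 → up 135.8005 (V=3.3305), down 90.5337 (V=0.0000). Price 2.2593; hedge Δ=0.0736, bond B=-4.8268.
  t=2,j=1: stock 144.4686 → up 203.7007 (V=71.2307), down 135.8005 (V=3.3305). Price 48.4758; hedge Δ=1.0000, bond B=-95.9928.
  t=2,j=2: stock 216.7029 → up 305.5511 (V=173.0811), down 203.7007 (V=71.2307). Price 120.7101; hedge Δ=1.0000, bond B=-95.9928.
  t=1,j=0: stock 102.4600 → up 144.4686 (V=48.4758), down 96.3124 (V=2.2593). Price 32.9898; hedge Δ=0.9597, bond B=-65.3432.
  t=1,j=1: stock 153.6900 → up 216.7029 (V=120.7101), down 144.4686 (V=48.4758). Price 84.1300; hedge Δ=1.0000, bond B=-69.5600.
  t=0,j=0: stock 109.0000 → up 153.6900 (V=84.1300), down 102.4600 (V=32.9898). Price 58.5984; hedge Δ=0.9982, bond B=-50.2107.
The time-0 hedge costs 58.5984, which is the no-arbitrage price.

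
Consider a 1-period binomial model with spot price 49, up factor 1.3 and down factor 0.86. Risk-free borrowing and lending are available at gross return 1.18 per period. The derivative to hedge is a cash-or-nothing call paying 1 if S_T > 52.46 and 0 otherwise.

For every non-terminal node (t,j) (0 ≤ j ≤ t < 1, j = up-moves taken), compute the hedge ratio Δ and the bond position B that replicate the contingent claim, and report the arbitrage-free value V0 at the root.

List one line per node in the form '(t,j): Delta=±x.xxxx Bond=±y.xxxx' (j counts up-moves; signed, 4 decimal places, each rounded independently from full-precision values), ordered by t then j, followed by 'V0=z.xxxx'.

The replicating-portfolio and risk-neutral prices coincide; use p* = (1.18−0.86)/(1.3−0.86) = 0.7273 for the latter.
Terminal values V(1,·): V(1,0)=0.0000, V(1,1)=1.0000
Node (0,0) S=49.0000: V=(p*·1.0000+(1−p*)·0.0000)/1.18=0.6163; Δ=(1.0000−0.0000)/(63.7000−42.1400)=0.0464; B=V−Δ·S=-1.6564
Root portfolio cost Δ·49+B reproduces V0=0.6163.

(0,0): Delta=0.0464 Bond=-1.6564
V0=0.6163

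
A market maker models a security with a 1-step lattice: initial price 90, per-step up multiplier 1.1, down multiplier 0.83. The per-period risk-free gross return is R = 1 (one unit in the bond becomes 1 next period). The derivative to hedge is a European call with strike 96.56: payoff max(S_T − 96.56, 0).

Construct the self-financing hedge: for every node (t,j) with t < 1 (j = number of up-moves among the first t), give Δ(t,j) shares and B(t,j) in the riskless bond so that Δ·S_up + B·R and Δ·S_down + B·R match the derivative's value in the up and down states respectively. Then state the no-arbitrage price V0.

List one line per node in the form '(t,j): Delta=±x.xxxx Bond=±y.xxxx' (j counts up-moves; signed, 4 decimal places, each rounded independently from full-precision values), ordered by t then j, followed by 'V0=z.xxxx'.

Since d<R<u, set p* = (R−d)/(u−d) = 0.6296; price each node as the discounted p*-expectation of its children.
Terminal values V(1,·): V(1,0)=0.0000, V(1,1)=2.4400
Node (0,0) S=90.0000: V=(p*·2.4400+(1−p*)·0.0000)/1=1.5363; Δ=(2.4400−0.0000)/(99.0000−74.7000)=0.1004; B=V−Δ·S=-7.5007
Self-financing check: at every node Δ·S+B equals the discounted successor values.

(0,0): Delta=0.1004 Bond=-7.5007
V0=1.5363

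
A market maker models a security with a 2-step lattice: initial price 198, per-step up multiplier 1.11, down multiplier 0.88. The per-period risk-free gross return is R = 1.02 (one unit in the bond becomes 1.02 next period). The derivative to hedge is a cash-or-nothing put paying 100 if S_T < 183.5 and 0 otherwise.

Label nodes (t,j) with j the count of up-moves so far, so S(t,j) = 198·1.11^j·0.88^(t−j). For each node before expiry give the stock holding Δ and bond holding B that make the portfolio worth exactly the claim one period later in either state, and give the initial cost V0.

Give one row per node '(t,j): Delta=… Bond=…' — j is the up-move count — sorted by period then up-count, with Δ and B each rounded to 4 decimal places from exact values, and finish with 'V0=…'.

Risk-neutral probability p* = (R−d)/(u−d) = (1.02−0.88)/(1.11−0.88) = 0.6087.
Terminal payoffs: V(2,0)=100.0000, V(2,1)=0.0000, V(2,2)=0.0000
Node (1,0) S=174.2400: V=(p*·0.0000+(1−p*)·100.0000)/1.02=38.3632; Δ=(0.0000−100.0000)/(193.4064−153.3312)=-2.4953; B=V−Δ·S=473.1458
Node (1,1) S=219.7800: V=(p*·0.0000+(1−p*)·0.0000)/1.02=0.0000; Δ=(0.0000−0.0000)/(243.9558−193.4064)=0.0000; B=V−Δ·S=0.0000
Node (0,0) S=198.0000: V=(p*·0.0000+(1−p*)·38.3632)/1.02=14.7173; Δ=(0.0000−38.3632)/(219.7800−174.2400)=-0.8424; B=V−Δ·S=181.5137
Root portfolio cost Δ·198+B reproduces V0=14.7173.

(0,0): Delta=-0.8424 Bond=181.5137
(1,0): Delta=-2.4953 Bond=473.1458
(1,1): Delta=0.0000 Bond=0.0000
V0=14.7173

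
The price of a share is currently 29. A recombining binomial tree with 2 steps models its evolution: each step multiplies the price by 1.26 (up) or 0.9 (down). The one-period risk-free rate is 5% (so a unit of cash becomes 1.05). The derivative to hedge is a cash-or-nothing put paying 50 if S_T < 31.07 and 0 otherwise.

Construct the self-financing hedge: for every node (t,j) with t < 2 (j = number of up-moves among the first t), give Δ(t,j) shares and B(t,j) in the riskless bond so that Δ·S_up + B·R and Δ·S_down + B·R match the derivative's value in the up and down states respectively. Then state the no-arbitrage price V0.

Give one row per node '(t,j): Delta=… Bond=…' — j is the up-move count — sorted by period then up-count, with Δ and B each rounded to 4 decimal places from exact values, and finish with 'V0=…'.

Since d<R<u, set p* = (R−d)/(u−d) = 0.4167; price each node as the discounted p*-expectation of its children.
Payoff layer (t=2): V(2,0)=50.0000, V(2,1)=0.0000, V(2,2)=0.0000
  t=1,j=0: stock 26.1000 → up 32.8860 (V=0.0000), down 23.4900 (V=50.0000). Price 27.7778; hedge Δ=-5.3214, bond B=166.6667.
  t=1,j=1: stock 36.5400 → up 46.0404 (V=0.0000), down 32.8860 (V=0.0000). Price 0.0000; hedge Δ=0.0000, bond B=0.0000.
  t=0,j=0: stock 29.0000 → up 36.5400 (V=0.0000), down 26.1000 (V=27.7778). Price 15.4321; hedge Δ=-2.6607, bond B=92.5926.
Self-financing check: at every node Δ·S+B equals the discounted successor values.

(0,0): Delta=-2.6607 Bond=92.5926
(1,0): Delta=-5.3214 Bond=166.6667
(1,1): Delta=0.0000 Bond=0.0000
V0=15.4321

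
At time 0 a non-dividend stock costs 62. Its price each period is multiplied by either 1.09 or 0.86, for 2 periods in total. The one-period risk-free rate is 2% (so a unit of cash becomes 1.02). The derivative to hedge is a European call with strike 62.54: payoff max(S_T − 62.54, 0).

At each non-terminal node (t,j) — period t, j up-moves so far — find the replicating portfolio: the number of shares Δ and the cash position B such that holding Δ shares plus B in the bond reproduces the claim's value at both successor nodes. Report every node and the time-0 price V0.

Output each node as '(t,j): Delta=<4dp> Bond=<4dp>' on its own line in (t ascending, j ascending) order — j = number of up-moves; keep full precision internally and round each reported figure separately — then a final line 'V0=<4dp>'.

The replicating-portfolio and risk-neutral prices coincide; use p* = (1.02−0.86)/(1.09−0.86) = 0.6957 for the latter.
Terminal values V(2,·): V(2,0)=0.0000, V(2,1)=0.0000, V(2,2)=11.1222
(1,0): S=53.3200. Δ = (V_up−V_dn)/(S_up−S_dn) = (0.0000−0.0000)/(58.1188−45.8552) = 0.0000. V = [p*·0.0000 + (1−p*)·0.0000]/1.02 = 0.0000. B = V − Δ·S = 0.0000.
(1,1): S=67.5800. Δ = (V_up−V_dn)/(S_up−S_dn) = (11.1222−0.0000)/(73.6622−58.1188) = 0.7156. V = [p*·11.1222 + (1−p*)·0.0000]/1.02 = 7.5855. B = V − Δ·S = -40.7719.
(0,0): S=62.0000. Δ = (V_up−V_dn)/(S_up−S_dn) = (7.5855−0.0000)/(67.5800−53.3200) = 0.5319. V = [p*·7.5855 + (1−p*)·0.0000]/1.02 = 5.1734. B = V − Δ·S = -27.8069.
Each (Δ,B) replicates both successor values, so the strategy is self-financing and V0 is arbitrage-free.

(0,0): Delta=0.5319 Bond=-27.8069
(1,0): Delta=0.0000 Bond=0.0000
(1,1): Delta=0.7156 Bond=-40.7719
V0=5.1734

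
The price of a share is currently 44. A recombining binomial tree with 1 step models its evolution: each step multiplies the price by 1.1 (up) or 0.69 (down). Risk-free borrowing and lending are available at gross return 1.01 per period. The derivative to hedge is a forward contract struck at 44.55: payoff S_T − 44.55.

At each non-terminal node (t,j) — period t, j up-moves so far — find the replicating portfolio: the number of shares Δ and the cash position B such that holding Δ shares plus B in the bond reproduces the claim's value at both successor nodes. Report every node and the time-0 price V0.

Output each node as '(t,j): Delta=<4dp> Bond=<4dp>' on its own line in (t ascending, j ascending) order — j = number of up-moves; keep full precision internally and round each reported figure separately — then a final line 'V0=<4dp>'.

(0,0): Delta=1.0000 Bond=-44.1089
V0=-0.1089

Since d<R<u, set p* = (R−d)/(u−d) = 0.7805; price each node as the discounted p*-expectation of its children.
Terminal values V(1,·): V(1,0)=-14.1900, V(1,1)=3.8500
Node (0,0) S=44.0000: V=(p*·3.8500+(1−p*)·-14.1900)/1.01=-0.1089; Δ=(3.8500−-14.1900)/(48.4000−30.3600)=1.0000; B=V−Δ·S=-44.1089
Each (Δ,B) replicates both successor values, so the strategy is self-financing and V0 is arbitrage-free.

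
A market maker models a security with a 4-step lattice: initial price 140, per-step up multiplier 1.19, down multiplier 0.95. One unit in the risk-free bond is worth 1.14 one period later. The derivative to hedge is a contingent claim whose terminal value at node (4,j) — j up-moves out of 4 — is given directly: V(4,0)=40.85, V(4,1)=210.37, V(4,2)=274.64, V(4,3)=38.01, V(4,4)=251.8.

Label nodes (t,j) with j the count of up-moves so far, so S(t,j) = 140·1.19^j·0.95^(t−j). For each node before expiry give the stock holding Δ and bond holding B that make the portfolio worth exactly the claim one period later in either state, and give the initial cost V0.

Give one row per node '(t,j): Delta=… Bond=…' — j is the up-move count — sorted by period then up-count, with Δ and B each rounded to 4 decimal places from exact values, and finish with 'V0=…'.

(0,0): Delta=0.4328 Bond=37.4309
(1,0): Delta=-2.8866 Bond=484.1505
(1,1): Delta=1.1301 Bond=-73.5076
(2,0): Delta=2.4935 Bond=-127.8420
(2,1): Delta=-4.0169 Bond=730.8193
(2,2): Delta=2.2114 Bond=-298.1718
(3,0): Delta=5.8845 Bond=-552.7778
(3,1): Delta=1.7810 Bond=-38.6246
(3,2): Delta=-5.2350 Bond=1062.5442
(3,3): Delta=3.7758 Bond=-708.9843
V0=98.0177

Since d<R<u, set p* = (R−d)/(u−d) = 0.7917; price each node as the discounted p*-expectation of its children.
Terminal payoffs: V(4,0)=40.8500, V(4,1)=210.3700, V(4,2)=274.6400, V(4,3)=38.0100, V(4,4)=251.8000
Node (3,0) S=120.0325: V=(p*·210.3700+(1−p*)·40.8500)/1.14=153.5556; Δ=(210.3700−40.8500)/(142.8387−114.0309)=5.8845; B=V−Δ·S=-552.7778
Node (3,1) S=150.3565: V=(p*·274.6400+(1−p*)·210.3700)/1.14=229.1670; Δ=(274.6400−210.3700)/(178.9242−142.8387)=1.7810; B=V−Δ·S=-38.6246
Node (3,2) S=188.3413: V=(p*·38.0100+(1−p*)·274.6400)/1.14=76.5859; Δ=(38.0100−274.6400)/(224.1261−178.9242)=-5.2350; B=V−Δ·S=1062.5442
Node (3,3) S=235.9223: V=(p*·251.8000+(1−p*)·38.0100)/1.14=181.8074; Δ=(251.8000−38.0100)/(280.7475−224.1261)=3.7758; B=V−Δ·S=-708.9843
Node (2,0) S=126.3500: V=(p*·229.1670+(1−p*)·153.5556)/1.14=187.2058; Δ=(229.1670−153.5556)/(150.3565−120.0325)=2.4935; B=V−Δ·S=-127.8420
Node (2,1) S=158.2700: V=(p*·76.5859+(1−p*)·229.1670)/1.14=95.0646; Δ=(76.5859−229.1670)/(188.3413−150.3565)=-4.0169; B=V−Δ·S=730.8193
Node (2,2) S=198.2540: V=(p*·181.8074+(1−p*)·76.5859)/1.14=140.2511; Δ=(181.8074−76.5859)/(235.9223−188.3413)=2.2114; B=V−Δ·S=-298.1718
Node (1,0) S=133.0000: V=(p*·95.0646+(1−p*)·187.2058)/1.14=100.2287; Δ=(95.0646−187.2058)/(158.2700−126.3500)=-2.8866; B=V−Δ·S=484.1505
Node (1,1) S=166.6000: V=(p*·140.2511+(1−p*)·95.0646)/1.14=114.7695; Δ=(140.2511−95.0646)/(198.2540−158.2700)=1.1301; B=V−Δ·S=-73.5076
Node (0,0) S=140.0000: V=(p*·114.7695+(1−p*)·100.2287)/1.14=98.0177; Δ=(114.7695−100.2287)/(166.6000−133.0000)=0.4328; B=V−Δ·S=37.4309
The time-0 hedge costs 98.0177, which is the no-arbitrage price.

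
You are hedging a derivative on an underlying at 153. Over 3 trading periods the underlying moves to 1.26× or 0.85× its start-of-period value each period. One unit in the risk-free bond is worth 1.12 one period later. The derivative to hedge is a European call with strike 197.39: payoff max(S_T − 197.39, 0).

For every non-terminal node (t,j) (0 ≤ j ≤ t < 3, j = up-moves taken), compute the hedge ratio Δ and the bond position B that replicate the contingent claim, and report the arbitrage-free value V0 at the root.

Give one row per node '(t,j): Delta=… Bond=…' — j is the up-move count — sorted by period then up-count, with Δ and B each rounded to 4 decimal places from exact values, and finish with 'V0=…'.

(0,0): Delta=0.6007 Bond=-66.9541
(1,0): Delta=0.1001 Bond=-9.8796
(1,1): Delta=0.7759 Bond=-108.7488
(2,0): Delta=0.0000 Bond=0.0000
(2,1): Delta=0.1351 Bond=-16.8026
(2,2): Delta=1.0000 Bond=-176.2411
V0=24.9598

Since d<R<u, set p* = (R−d)/(u−d) = 0.6585; price each node as the discounted p*-expectation of its children.
At expiry t=3: V(3,0)=0.0000, V(3,1)=0.0000, V(3,2)=9.0774, V(3,3)=108.6675
(2,0): S=110.5425. Δ = (V_up−V_dn)/(S_up−S_dn) = (0.0000−0.0000)/(139.2835−93.9611) = 0.0000. V = [p*·0.0000 + (1−p*)·0.0000]/1.12 = 0.0000. B = V − Δ·S = 0.0000.
(2,1): S=163.8630. Δ = (V_up−V_dn)/(S_up−S_dn) = (9.0774−0.0000)/(206.4674−139.2835) = 0.1351. V = [p*·9.0774 + (1−p*)·0.0000]/1.12 = 5.3373. B = V − Δ·S = -16.8026.
(2,2): S=242.9028. Δ = (V_up−V_dn)/(S_up−S_dn) = (108.6675−9.0774)/(306.0575−206.4674) = 1.0000. V = [p*·108.6675 + (1−p*)·9.0774]/1.12 = 66.6617. B = V − Δ·S = -176.2411.
(1,0): S=130.0500. Δ = (V_up−V_dn)/(S_up−S_dn) = (5.3373−0.0000)/(163.8630−110.5425) = 0.1001. V = [p*·5.3373 + (1−p*)·0.0000]/1.12 = 3.1382. B = V − Δ·S = -9.8796.
(1,1): S=192.7800. Δ = (V_up−V_dn)/(S_up−S_dn) = (66.6617−5.3373)/(242.9028−163.8630) = 0.7759. V = [p*·66.6617 + (1−p*)·5.3373]/1.12 = 40.8229. B = V − Δ·S = -108.7488.
(0,0): S=153.0000. Δ = (V_up−V_dn)/(S_up−S_dn) = (40.8229−3.1382)/(192.7800−130.0500) = 0.6007. V = [p*·40.8229 + (1−p*)·3.1382]/1.12 = 24.9598. B = V − Δ·S = -66.9541.
Check: Δ(0,0)·S0 + B(0,0) = 24.9598 = V0.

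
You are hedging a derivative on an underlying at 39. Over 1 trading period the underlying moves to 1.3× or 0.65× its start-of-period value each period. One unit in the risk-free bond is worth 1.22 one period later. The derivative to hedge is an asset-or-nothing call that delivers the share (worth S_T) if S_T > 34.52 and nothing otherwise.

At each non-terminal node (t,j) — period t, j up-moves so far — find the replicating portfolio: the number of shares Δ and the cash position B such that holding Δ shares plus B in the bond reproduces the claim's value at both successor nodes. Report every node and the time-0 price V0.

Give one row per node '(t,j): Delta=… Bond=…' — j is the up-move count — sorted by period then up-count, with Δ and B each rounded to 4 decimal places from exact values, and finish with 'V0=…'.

Under the risk-neutral measure, an up-move has probability p* = (R−d)/(u−d) = 0.8769 and values discount at R = 1.22.
At expiry t=1: V(1,0)=0.0000, V(1,1)=50.7000
Node (0,0) S=39.0000: V=(p*·50.7000+(1−p*)·0.0000)/1.22=36.4426; Δ=(50.7000−0.0000)/(50.7000−25.3500)=2.0000; B=V−Δ·S=-41.5574
Check: Δ(0,0)·S0 + B(0,0) = 36.4426 = V0.

(0,0): Delta=2.0000 Bond=-41.5574
V0=36.4426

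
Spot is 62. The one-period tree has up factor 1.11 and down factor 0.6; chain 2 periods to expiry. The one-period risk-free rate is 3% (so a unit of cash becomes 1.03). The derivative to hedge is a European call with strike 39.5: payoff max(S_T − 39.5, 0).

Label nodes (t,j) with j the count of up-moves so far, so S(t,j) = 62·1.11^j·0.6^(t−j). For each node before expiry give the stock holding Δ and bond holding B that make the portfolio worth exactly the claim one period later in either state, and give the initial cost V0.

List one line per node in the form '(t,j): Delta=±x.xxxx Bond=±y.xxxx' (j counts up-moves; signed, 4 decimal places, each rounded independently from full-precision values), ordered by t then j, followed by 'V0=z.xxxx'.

(0,0): Delta=0.9173 Bond=-31.7039
(1,0): Delta=0.0945 Bond=-2.0468
(1,1): Delta=1.0000 Bond=-38.3495
V0=25.1659

No-arbitrage ⇒ martingale measure with p* = (R−d)/(u−d) = 0.8431.
At expiry t=2: V(2,0)=0.0000, V(2,1)=1.7920, V(2,2)=36.8902
Node (1,0) S=37.2000: V=(p*·1.7920+(1−p*)·0.0000)/1.03=1.4669; Δ=(1.7920−0.0000)/(41.2920−22.3200)=0.0945; B=V−Δ·S=-2.0468
Node (1,1) S=68.8200: V=(p*·36.8902+(1−p*)·1.7920)/1.03=30.4705; Δ=(36.8902−1.7920)/(76.3902−41.2920)=1.0000; B=V−Δ·S=-38.3495
Node (0,0) S=62.0000: V=(p*·30.4705+(1−p*)·1.4669)/1.03=25.1659; Δ=(30.4705−1.4669)/(68.8200−37.2000)=0.9173; B=V−Δ·S=-31.7039
Check: Δ(0,0)·S0 + B(0,0) = 25.1659 = V0.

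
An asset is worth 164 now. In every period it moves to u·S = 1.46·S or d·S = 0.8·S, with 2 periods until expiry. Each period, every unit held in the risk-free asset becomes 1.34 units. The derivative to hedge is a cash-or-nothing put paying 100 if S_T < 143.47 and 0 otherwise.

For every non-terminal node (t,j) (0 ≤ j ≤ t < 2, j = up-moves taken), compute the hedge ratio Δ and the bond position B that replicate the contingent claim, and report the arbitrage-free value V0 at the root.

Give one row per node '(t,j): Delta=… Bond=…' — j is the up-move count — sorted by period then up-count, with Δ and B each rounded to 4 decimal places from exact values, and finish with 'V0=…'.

(0,0): Delta=-0.1254 Bond=22.3994
(1,0): Delta=-1.1548 Bond=165.0837
(1,1): Delta=0.0000 Bond=0.0000
V0=1.8410

Risk-neutral probability p* = (R−d)/(u−d) = (1.34−0.8)/(1.46−0.8) = 0.8182.
At expiry t=2: V(2,0)=100.0000, V(2,1)=0.0000, V(2,2)=0.0000
Node (1,0) S=131.2000: V=(p*·0.0000+(1−p*)·100.0000)/1.34=13.5685; Δ=(0.0000−100.0000)/(191.5520−104.9600)=-1.1548; B=V−Δ·S=165.0837
Node (1,1) S=239.4400: V=(p*·0.0000+(1−p*)·0.0000)/1.34=0.0000; Δ=(0.0000−0.0000)/(349.5824−191.5520)=0.0000; B=V−Δ·S=0.0000
Node (0,0) S=164.0000: V=(p*·0.0000+(1−p*)·13.5685)/1.34=1.8410; Δ=(0.0000−13.5685)/(239.4400−131.2000)=-0.1254; B=V−Δ·S=22.3994
The time-0 hedge costs 1.8410, which is the no-arbitrage price.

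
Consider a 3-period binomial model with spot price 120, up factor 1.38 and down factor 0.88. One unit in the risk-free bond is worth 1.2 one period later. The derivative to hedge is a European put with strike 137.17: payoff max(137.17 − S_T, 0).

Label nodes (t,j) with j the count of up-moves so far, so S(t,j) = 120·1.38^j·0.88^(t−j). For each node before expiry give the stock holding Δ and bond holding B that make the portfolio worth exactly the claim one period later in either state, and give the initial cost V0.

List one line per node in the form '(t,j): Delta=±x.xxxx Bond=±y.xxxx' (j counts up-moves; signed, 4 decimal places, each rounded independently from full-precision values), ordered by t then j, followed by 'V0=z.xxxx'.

(0,0): Delta=-0.1173 Bond=16.8598
(1,0): Delta=-0.3542 Bond=45.2458
(1,1): Delta=-0.0324 Bond=6.1613
(2,0): Delta=-1.0000 Bond=114.3083
(2,1): Delta=-0.1225 Bond=20.5375
(2,2): Delta=0.0000 Bond=0.0000
V0=2.7814

Under the risk-neutral measure, an up-move has probability p* = (R−d)/(u−d) = 0.6400 and values discount at R = 1.2.
At expiry t=3: V(3,0)=55.3934, V(3,1)=8.9294, V(3,2)=0.0000, V(3,3)=0.0000
(2,0): S=92.9280. Δ = (V_up−V_dn)/(S_up−S_dn) = (8.9294−55.3934)/(128.2406−81.7766) = -1.0000. V = [p*·8.9294 + (1−p*)·55.3934]/1.2 = 21.3803. B = V − Δ·S = 114.3083.
(2,1): S=145.7280. Δ = (V_up−V_dn)/(S_up−S_dn) = (0.0000−8.9294)/(201.1046−128.2406) = -0.1225. V = [p*·0.0000 + (1−p*)·8.9294]/1.2 = 2.6788. B = V − Δ·S = 20.5375.
(2,2): S=228.5280. Δ = (V_up−V_dn)/(S_up−S_dn) = (0.0000−0.0000)/(315.3686−201.1046) = 0.0000. V = [p*·0.0000 + (1−p*)·0.0000]/1.2 = 0.0000. B = V − Δ·S = 0.0000.
(1,0): S=105.6000. Δ = (V_up−V_dn)/(S_up−S_dn) = (2.6788−21.3803)/(145.7280−92.9280) = -0.3542. V = [p*·2.6788 + (1−p*)·21.3803]/1.2 = 7.8428. B = V − Δ·S = 45.2458.
(1,1): S=165.6000. Δ = (V_up−V_dn)/(S_up−S_dn) = (0.0000−2.6788)/(228.5280−145.7280) = -0.0324. V = [p*·0.0000 + (1−p*)·2.6788]/1.2 = 0.8036. B = V − Δ·S = 6.1613.
(0,0): S=120.0000. Δ = (V_up−V_dn)/(S_up−S_dn) = (0.8036−7.8428)/(165.6000−105.6000) = -0.1173. V = [p*·0.8036 + (1−p*)·7.8428]/1.2 = 2.7814. B = V − Δ·S = 16.8598.
The time-0 hedge costs 2.7814, which is the no-arbitrage price.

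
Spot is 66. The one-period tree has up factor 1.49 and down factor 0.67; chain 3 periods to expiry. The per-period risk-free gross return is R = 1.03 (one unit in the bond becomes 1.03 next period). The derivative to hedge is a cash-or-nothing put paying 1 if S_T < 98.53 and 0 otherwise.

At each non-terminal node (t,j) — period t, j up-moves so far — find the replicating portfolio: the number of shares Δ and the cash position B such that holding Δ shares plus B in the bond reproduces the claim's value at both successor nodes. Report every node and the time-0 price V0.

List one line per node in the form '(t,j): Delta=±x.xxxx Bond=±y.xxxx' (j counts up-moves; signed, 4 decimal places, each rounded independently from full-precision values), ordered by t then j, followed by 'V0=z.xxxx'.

(0,0): Delta=-0.0034 Bond=1.0593
(1,0): Delta=0.0000 Bond=0.9426
(1,1): Delta=-0.0053 Bond=1.2807
(2,0): Delta=0.0000 Bond=0.9709
(2,1): Delta=0.0000 Bond=0.9709
(2,2): Delta=-0.0083 Bond=1.7641
V0=0.8377

No-arbitrage ⇒ martingale measure with p* = (R−d)/(u−d) = 0.4390.
Terminal payoffs: V(3,0)=1.0000, V(3,1)=1.0000, V(3,2)=1.0000, V(3,3)=0.0000
  t=2,j=0: stock 29.6274 → up 44.1448 (V=1.0000), down 19.8504 (V=1.0000). Price 0.9709; hedge Δ=0.0000, bond B=0.9709.
  t=2,j=1: stock 65.8878 → up 98.1728 (V=1.0000), down 44.1448 (V=1.0000). Price 0.9709; hedge Δ=0.0000, bond B=0.9709.
  t=2,j=2: stock 146.5266 → up 218.3246 (V=0.0000), down 98.1728 (V=1.0000). Price 0.5446; hedge Δ=-0.0083, bond B=1.7641.
  t=1,j=0: stock 44.2200 → up 65.8878 (V=0.9709), down 29.6274 (V=0.9709). Price 0.9426; hedge Δ=0.0000, bond B=0.9426.
  t=1,j=1: stock 98.3400 → up 146.5266 (V=0.5446), down 65.8878 (V=0.9709). Price 0.7609; hedge Δ=-0.0053, bond B=1.2807.
  t=0,j=0: stock 66.0000 → up 98.3400 (V=0.7609), down 44.2200 (V=0.9426). Price 0.8377; hedge Δ=-0.0034, bond B=1.0593.
Self-financing check: at every node Δ·S+B equals the discounted successor values.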